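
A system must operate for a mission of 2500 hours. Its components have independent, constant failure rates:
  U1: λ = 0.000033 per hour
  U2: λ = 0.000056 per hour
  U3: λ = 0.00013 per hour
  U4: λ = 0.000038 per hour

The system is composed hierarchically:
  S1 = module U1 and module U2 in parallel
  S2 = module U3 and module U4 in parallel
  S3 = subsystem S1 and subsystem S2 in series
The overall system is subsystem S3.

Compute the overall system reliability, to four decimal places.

0.9648

R(U1) = exp(−0.000033 × 2500) = 0.920811
R(U2) = exp(−0.000056 × 2500) = 0.869358
R(U3) = exp(−0.00013 × 2500) = 0.722527
R(U4) = exp(−0.000038 × 2500) = 0.909373
Parallel (U1 and U2): 1 − (1 − 0.920811)(1 − 0.869358) = 0.989655
Parallel (U3 and U4): 1 − (1 − 0.722527)(1 − 0.909373) = 0.974853
Series ([0.989655] and [0.974853]): 0.989655 × 0.974853 = 0.9648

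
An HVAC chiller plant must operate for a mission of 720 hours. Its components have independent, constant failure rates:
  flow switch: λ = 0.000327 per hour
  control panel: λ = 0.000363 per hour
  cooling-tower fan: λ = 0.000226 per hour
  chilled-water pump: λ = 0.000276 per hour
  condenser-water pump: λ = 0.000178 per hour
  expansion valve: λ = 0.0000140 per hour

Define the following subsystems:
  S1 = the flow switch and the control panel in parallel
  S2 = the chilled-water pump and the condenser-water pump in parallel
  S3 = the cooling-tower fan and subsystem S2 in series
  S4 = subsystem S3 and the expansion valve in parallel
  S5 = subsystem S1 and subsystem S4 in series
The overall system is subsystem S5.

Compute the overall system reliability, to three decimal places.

0.950

R(flow switch) = exp(−0.000327 × 720) = 0.79022
R(control panel) = exp(−0.000363 × 720) = 0.77000
R(cooling-tower fan) = exp(−0.000226 × 720) = 0.84983
R(chilled-water pump) = exp(−0.000276 × 720) = 0.81978
R(condenser-water pump) = exp(−0.000178 × 720) = 0.87971
R(expansion valve) = exp(−0.0000140 × 720) = 0.98997
Parallel (flow switch and control panel): 1 − (1 − 0.79022)(1 − 0.77000) = 0.95175
Parallel (chilled-water pump and condenser-water pump): 1 − (1 − 0.81978)(1 − 0.87971) = 0.97832
Series (cooling-tower fan and [0.97832]): 0.84983 × 0.97832 = 0.83141
Parallel ([0.83141] and expansion valve): 1 − (1 − 0.83141)(1 − 0.98997) = 0.99831
Series ([0.95175] and [0.99831]): 0.95175 × 0.99831 = 0.950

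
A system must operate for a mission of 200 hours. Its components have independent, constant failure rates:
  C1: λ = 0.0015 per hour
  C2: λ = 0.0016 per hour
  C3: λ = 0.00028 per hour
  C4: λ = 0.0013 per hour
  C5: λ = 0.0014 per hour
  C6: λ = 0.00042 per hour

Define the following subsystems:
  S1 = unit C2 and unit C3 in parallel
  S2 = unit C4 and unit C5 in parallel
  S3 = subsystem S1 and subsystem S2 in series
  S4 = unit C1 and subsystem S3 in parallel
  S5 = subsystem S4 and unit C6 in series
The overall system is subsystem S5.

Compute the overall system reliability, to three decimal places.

R(C1) = exp(−0.0015 × 200) = 0.74082
R(C2) = exp(−0.0016 × 200) = 0.72615
R(C3) = exp(−0.00028 × 200) = 0.94554
R(C4) = exp(−0.0013 × 200) = 0.77105
R(C5) = exp(−0.0014 × 200) = 0.75578
R(C6) = exp(−0.00042 × 200) = 0.91943
Parallel (C2 and C3): 1 − (1 − 0.72615)(1 − 0.94554) = 0.98509
Parallel (C4 and C5): 1 − (1 − 0.77105)(1 − 0.75578) = 0.94409
Series ([0.98509] and [0.94409]): 0.98509 × 0.94409 = 0.93001
Parallel (C1 and [0.93001]): 1 − (1 − 0.74082)(1 − 0.93001) = 0.98186
Series ([0.98186] and C6): 0.98186 × 0.91943 = 0.903

0.903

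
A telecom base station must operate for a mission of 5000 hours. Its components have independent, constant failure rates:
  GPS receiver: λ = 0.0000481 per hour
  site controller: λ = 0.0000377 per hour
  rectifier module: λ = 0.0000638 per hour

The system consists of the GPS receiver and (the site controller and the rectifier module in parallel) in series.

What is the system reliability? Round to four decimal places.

0.7493

R(GPS receiver) = exp(−0.0000481 × 5000) = 0.786235
R(site controller) = exp(−0.0000377 × 5000) = 0.828201
R(rectifier module) = exp(−0.0000638 × 5000) = 0.726876
Parallel (site controller and rectifier module): 1 − (1 − 0.828201)(1 − 0.726876) = 0.953078
Series (GPS receiver and [0.953078]): 0.786235 × 0.953078 = 0.7493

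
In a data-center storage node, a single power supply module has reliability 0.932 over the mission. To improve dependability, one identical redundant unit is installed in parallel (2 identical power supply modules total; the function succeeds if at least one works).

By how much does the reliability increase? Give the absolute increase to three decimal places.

R_before = 0.932
R_after = 1 − (1 − 0.932)^2 = 0.995
ΔR = 0.995 − 0.932 = 0.063

0.063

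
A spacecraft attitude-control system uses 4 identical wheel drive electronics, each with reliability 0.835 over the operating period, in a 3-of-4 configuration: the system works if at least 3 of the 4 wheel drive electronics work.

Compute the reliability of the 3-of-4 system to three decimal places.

0.870

R = Σ_{i=3}^{4} C(4,i) p^i (1−p)^{4−i} with p = 0.835
C(4,3)·0.835^3·0.165^1 = 0.38424
C(4,4)·0.835^4·0.165^0 = 0.48612
Sum = 0.870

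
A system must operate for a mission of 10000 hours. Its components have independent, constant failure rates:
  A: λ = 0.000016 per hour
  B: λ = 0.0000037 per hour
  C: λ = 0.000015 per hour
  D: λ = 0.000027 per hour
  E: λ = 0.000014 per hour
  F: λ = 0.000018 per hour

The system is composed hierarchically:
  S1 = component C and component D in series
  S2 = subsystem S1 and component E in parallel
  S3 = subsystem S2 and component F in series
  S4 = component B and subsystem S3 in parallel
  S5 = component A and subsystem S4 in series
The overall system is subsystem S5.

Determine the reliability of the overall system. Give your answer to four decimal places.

R(A) = exp(−0.000016 × 10000) = 0.852144
R(B) = exp(−0.0000037 × 10000) = 0.963676
R(C) = exp(−0.000015 × 10000) = 0.860708
R(D) = exp(−0.000027 × 10000) = 0.763379
R(E) = exp(−0.000014 × 10000) = 0.869358
R(F) = exp(−0.000018 × 10000) = 0.835270
Series (C and D): 0.860708 × 0.763379 = 0.657046
Parallel ([0.657046] and E): 1 − (1 − 0.657046)(1 − 0.869358) = 0.955196
Series ([0.955196] and F): 0.955196 × 0.835270 = 0.797847
Parallel (B and [0.797847]): 1 − (1 − 0.963676)(1 − 0.797847) = 0.992657
Series (A and [0.992657]): 0.852144 × 0.992657 = 0.8459

0.8459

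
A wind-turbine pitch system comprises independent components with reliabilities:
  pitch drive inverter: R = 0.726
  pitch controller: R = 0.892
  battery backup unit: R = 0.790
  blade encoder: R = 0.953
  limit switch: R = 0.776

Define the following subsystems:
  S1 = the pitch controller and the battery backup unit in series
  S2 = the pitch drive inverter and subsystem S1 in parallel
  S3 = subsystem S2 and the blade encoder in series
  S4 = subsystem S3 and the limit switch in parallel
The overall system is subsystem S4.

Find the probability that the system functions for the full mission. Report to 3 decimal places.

0.972

Series (pitch controller and battery backup unit): 0.89200 × 0.79000 = 0.70468
Parallel (pitch drive inverter and [0.70468]): 1 − (1 − 0.72600)(1 − 0.70468) = 0.91908
Series ([0.91908] and blade encoder): 0.91908 × 0.95300 = 0.87588
Parallel ([0.87588] and limit switch): 1 − (1 − 0.87588)(1 − 0.77600) = 0.972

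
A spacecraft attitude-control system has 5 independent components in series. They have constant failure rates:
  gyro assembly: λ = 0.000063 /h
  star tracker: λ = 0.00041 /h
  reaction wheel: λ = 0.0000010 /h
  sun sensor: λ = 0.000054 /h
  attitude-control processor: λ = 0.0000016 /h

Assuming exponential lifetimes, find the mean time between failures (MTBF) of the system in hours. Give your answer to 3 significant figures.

Series of exponential components: λ_sys = Σ λ_i
λ_sys = 0.000063 + 0.00041 + 0.0000010 + 0.000054 + 0.0000016 = 5.2960e-04 /h
MTBF = 1 / λ_sys = 1890 h

1890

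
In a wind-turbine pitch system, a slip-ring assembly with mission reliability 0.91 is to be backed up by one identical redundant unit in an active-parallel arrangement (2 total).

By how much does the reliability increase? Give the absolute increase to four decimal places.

0.0819

R_before = 0.91
R_after = 1 − (1 − 0.91)^2 = 0.9919
ΔR = 0.9919 − 0.91 = 0.0819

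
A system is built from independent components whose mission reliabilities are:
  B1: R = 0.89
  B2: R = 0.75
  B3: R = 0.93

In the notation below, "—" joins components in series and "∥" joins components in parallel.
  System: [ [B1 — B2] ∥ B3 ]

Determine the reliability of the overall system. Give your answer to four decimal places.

0.9767

Series (B1 and B2): 0.890000 × 0.750000 = 0.667500
Parallel ([0.667500] and B3): 1 − (1 − 0.667500)(1 − 0.930000) = 0.9767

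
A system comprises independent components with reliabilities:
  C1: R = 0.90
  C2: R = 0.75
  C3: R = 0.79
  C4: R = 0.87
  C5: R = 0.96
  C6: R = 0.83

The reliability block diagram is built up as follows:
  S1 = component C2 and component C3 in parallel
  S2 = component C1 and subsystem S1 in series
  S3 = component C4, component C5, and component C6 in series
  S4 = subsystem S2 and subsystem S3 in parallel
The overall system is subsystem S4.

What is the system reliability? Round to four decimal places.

0.9548

Parallel (C2 and C3): 1 − (1 − 0.750000)(1 − 0.790000) = 0.947500
Series (C1 and [0.947500]): 0.900000 × 0.947500 = 0.852750
Series (C4, C5, and C6): 0.870000 × 0.960000 × 0.830000 = 0.693216
Parallel ([0.852750] and [0.693216]): 1 − (1 − 0.852750)(1 − 0.693216) = 0.9548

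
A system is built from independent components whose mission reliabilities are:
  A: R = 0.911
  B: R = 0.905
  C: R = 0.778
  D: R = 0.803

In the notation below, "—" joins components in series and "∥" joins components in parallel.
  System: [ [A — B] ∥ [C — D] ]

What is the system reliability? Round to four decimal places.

Series (A and B): 0.911000 × 0.905000 = 0.824455
Series (C and D): 0.778000 × 0.803000 = 0.624734
Parallel ([0.824455] and [0.624734]): 1 − (1 − 0.824455)(1 − 0.624734) = 0.9341

0.9341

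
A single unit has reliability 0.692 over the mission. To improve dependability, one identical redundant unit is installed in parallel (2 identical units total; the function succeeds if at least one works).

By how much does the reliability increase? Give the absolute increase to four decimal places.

0.2131

R_before = 0.692
R_after = 1 − (1 − 0.692)^2 = 0.9051
ΔR = 0.9051 − 0.692 = 0.2131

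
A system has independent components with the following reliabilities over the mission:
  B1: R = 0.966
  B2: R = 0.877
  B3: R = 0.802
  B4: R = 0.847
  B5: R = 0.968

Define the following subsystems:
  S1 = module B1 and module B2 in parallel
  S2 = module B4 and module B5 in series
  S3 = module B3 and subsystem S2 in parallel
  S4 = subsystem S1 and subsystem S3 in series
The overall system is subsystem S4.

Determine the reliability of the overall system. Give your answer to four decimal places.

0.9603

Parallel (B1 and B2): 1 − (1 − 0.966000)(1 − 0.877000) = 0.995818
Series (B4 and B5): 0.847000 × 0.968000 = 0.819896
Parallel (B3 and [0.819896]): 1 − (1 − 0.802000)(1 − 0.819896) = 0.964339
Series ([0.995818] and [0.964339]): 0.995818 × 0.964339 = 0.9603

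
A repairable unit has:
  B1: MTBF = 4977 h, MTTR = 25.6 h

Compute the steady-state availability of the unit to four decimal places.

0.9949

A(B1) = MTBF/(MTBF+MTTR) = 4977/(4977+25.6) = 0.9949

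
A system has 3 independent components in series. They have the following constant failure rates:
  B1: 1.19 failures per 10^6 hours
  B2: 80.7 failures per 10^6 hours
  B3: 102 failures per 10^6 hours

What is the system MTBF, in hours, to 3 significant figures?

5440

Series of exponential components: λ_sys = Σ λ_i
λ_sys = 0.00000119 + 0.0000807 + 0.000102 = 1.8389e-04 /h
MTBF = 1 / λ_sys = 5440 h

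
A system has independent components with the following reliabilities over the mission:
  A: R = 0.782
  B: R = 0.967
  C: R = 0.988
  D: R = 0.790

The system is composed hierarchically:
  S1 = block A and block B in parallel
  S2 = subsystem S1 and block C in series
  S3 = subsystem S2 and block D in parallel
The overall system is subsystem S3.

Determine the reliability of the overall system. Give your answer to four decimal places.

Parallel (A and B): 1 − (1 − 0.782000)(1 − 0.967000) = 0.992806
Series ([0.992806] and C): 0.992806 × 0.988000 = 0.980892
Parallel ([0.980892] and D): 1 − (1 − 0.980892)(1 − 0.790000) = 0.9960

0.9960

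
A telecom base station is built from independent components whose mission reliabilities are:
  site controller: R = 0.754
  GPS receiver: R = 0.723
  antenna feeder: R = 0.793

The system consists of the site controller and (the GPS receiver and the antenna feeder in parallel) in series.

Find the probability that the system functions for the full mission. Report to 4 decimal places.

0.7108

Parallel (GPS receiver and antenna feeder): 1 − (1 − 0.723000)(1 − 0.793000) = 0.942661
Series (site controller and [0.942661]): 0.754000 × 0.942661 = 0.7108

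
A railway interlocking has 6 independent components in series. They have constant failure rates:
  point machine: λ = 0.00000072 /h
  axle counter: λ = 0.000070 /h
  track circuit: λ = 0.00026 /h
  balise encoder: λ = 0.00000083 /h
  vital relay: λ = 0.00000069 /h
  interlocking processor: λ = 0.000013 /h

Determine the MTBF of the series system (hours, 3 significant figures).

Series of exponential components: λ_sys = Σ λ_i
λ_sys = 0.00000072 + 0.000070 + 0.00026 + 0.00000083 + 0.00000069 + 0.000013 = 3.4524e-04 /h
MTBF = 1 / λ_sys = 2900 h

2900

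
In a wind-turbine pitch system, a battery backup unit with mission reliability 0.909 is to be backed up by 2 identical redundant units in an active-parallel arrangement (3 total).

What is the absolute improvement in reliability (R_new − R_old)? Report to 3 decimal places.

0.090

R_before = 0.909
R_after = 1 − (1 − 0.909)^3 = 0.999
ΔR = 0.999 − 0.909 = 0.090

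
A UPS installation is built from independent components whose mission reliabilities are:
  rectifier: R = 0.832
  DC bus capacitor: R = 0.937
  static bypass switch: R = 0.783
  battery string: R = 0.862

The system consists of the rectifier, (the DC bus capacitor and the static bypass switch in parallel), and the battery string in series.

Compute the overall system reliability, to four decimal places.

0.7074

Parallel (DC bus capacitor and static bypass switch): 1 − (1 − 0.937000)(1 − 0.783000) = 0.986329
Series (rectifier, [0.986329], and battery string): 0.832000 × 0.986329 × 0.862000 = 0.7074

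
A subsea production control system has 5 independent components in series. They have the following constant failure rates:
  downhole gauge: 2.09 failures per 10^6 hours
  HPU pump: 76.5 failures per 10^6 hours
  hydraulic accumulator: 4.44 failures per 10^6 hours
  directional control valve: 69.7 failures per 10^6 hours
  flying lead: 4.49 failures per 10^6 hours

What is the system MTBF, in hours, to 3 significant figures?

Series of exponential components: λ_sys = Σ λ_i
λ_sys = 0.00000209 + 0.0000765 + 0.00000444 + 0.0000697 + 0.00000449 = 1.5722e-04 /h
MTBF = 1 / λ_sys = 6360 h

6360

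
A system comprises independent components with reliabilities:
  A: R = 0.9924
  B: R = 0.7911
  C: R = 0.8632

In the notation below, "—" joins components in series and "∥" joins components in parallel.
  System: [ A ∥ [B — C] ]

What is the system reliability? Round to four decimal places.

0.9976

Series (B and C): 0.791100 × 0.863200 = 0.682878
Parallel (A and [0.682878]): 1 − (1 − 0.992400)(1 − 0.682878) = 0.9976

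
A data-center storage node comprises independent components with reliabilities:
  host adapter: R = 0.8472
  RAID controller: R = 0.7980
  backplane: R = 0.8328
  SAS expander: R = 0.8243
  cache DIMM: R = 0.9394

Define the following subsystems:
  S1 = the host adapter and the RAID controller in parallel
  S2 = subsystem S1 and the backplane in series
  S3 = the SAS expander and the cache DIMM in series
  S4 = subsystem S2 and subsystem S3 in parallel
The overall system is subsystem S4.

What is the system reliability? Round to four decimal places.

0.9565

Parallel (host adapter and RAID controller): 1 − (1 − 0.847200)(1 − 0.798000) = 0.969134
Series ([0.969134] and backplane): 0.969134 × 0.832800 = 0.807095
Series (SAS expander and cache DIMM): 0.824300 × 0.939400 = 0.774347
Parallel ([0.807095] and [0.774347]): 1 − (1 − 0.807095)(1 − 0.774347) = 0.9565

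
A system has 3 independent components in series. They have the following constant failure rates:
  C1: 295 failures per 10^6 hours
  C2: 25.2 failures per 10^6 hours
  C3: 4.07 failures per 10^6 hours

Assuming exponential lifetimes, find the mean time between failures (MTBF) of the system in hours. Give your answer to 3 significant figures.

Series of exponential components: λ_sys = Σ λ_i
λ_sys = 0.000295 + 0.0000252 + 0.00000407 = 3.2427e-04 /h
MTBF = 1 / λ_sys = 3080 h

3080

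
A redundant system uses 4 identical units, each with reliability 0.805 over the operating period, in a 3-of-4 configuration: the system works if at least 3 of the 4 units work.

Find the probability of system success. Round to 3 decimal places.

0.827

R = Σ_{i=3}^{4} C(4,i) p^i (1−p)^{4−i} with p = 0.805
C(4,3)·0.805^3·0.195^1 = 0.40689
C(4,4)·0.805^4·0.195^0 = 0.41994
Sum = 0.827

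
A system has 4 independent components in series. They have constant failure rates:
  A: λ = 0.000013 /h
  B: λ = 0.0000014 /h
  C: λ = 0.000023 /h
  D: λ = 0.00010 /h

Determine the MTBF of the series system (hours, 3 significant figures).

Series of exponential components: λ_sys = Σ λ_i
λ_sys = 0.000013 + 0.0000014 + 0.000023 + 0.00010 = 1.3740e-04 /h
MTBF = 1 / λ_sys = 7280 h

7280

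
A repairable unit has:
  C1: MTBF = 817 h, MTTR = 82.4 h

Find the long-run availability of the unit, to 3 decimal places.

A(C1) = MTBF/(MTBF+MTTR) = 817/(817+82.4) = 0.908

0.908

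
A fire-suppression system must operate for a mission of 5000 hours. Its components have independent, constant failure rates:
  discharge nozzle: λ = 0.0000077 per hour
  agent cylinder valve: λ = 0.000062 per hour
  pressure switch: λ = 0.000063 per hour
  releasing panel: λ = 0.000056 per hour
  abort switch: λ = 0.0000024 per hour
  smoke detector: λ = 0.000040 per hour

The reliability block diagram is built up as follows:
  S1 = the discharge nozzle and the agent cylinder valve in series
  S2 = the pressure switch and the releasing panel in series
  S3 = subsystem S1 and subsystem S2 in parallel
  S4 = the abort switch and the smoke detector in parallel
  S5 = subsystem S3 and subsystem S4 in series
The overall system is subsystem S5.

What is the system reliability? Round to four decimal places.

0.8662

R(discharge nozzle) = exp(−0.0000077 × 5000) = 0.962232
R(agent cylinder valve) = exp(−0.000062 × 5000) = 0.733447
R(pressure switch) = exp(−0.000063 × 5000) = 0.729789
R(releasing panel) = exp(−0.000056 × 5000) = 0.755784
R(abort switch) = exp(−0.0000024 × 5000) = 0.988072
R(smoke detector) = exp(−0.000040 × 5000) = 0.818731
Series (discharge nozzle and agent cylinder valve): 0.962232 × 0.733447 = 0.705746
Series (pressure switch and releasing panel): 0.729789 × 0.755784 = 0.551563
Parallel ([0.705746] and [0.551563]): 1 − (1 − 0.705746)(1 − 0.551563) = 0.868046
Parallel (abort switch and smoke detector): 1 − (1 − 0.988072)(1 − 0.818731) = 0.997838
Series ([0.868046] and [0.997838]): 0.868046 × 0.997838 = 0.8662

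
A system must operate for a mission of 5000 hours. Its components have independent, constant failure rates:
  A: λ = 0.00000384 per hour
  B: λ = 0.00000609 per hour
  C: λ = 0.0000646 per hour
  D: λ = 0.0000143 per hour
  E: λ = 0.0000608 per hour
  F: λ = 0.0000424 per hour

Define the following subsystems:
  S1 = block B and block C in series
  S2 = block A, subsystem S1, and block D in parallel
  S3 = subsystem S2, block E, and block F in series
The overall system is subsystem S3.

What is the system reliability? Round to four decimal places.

0.5967

R(A) = exp(−0.00000384 × 5000) = 0.980983
R(B) = exp(−0.00000609 × 5000) = 0.970009
R(C) = exp(−0.0000646 × 5000) = 0.723974
R(D) = exp(−0.0000143 × 5000) = 0.930996
R(E) = exp(−0.0000608 × 5000) = 0.737861
R(F) = exp(−0.0000424 × 5000) = 0.808965
Series (B and C): 0.970009 × 0.723974 = 0.702261
Parallel (A, [0.702261], and D): 1 − (1 − 0.980983)(1 − 0.702261)(1 − 0.930996) = 0.999609
Series ([0.999609], E, and F): 0.999609 × 0.737861 × 0.808965 = 0.5967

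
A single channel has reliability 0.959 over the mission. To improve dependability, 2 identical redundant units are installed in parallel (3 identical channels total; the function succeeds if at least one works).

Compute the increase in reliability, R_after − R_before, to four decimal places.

0.0409

R_before = 0.959
R_after = 1 − (1 − 0.959)^3 = 0.9999
ΔR = 0.9999 − 0.959 = 0.0409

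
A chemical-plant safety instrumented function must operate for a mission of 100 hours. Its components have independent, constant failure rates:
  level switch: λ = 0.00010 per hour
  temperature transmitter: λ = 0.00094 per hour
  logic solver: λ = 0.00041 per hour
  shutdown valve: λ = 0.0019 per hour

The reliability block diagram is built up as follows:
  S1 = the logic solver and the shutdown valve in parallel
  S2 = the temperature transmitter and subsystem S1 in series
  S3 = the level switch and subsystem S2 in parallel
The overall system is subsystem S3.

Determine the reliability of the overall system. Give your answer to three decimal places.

R(level switch) = exp(−0.00010 × 100) = 0.99005
R(temperature transmitter) = exp(−0.00094 × 100) = 0.91028
R(logic solver) = exp(−0.00041 × 100) = 0.95983
R(shutdown valve) = exp(−0.0019 × 100) = 0.82696
Parallel (logic solver and shutdown valve): 1 − (1 − 0.95983)(1 − 0.82696) = 0.99305
Series (temperature transmitter and [0.99305]): 0.91028 × 0.99305 = 0.90395
Parallel (level switch and [0.90395]): 1 − (1 − 0.99005)(1 − 0.90395) = 0.999

0.999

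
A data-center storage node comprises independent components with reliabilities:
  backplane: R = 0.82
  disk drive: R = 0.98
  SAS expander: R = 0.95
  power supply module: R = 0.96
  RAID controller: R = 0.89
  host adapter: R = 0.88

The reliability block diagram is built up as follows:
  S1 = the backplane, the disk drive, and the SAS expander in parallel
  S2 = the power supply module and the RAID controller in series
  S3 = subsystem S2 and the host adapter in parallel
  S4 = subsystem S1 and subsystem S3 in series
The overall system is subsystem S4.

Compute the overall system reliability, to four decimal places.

Parallel (backplane, disk drive, and SAS expander): 1 − (1 − 0.820000)(1 − 0.980000)(1 − 0.950000) = 0.999820
Series (power supply module and RAID controller): 0.960000 × 0.890000 = 0.854400
Parallel ([0.854400] and host adapter): 1 − (1 − 0.854400)(1 − 0.880000) = 0.982528
Series ([0.999820] and [0.982528]): 0.999820 × 0.982528 = 0.9824

0.9824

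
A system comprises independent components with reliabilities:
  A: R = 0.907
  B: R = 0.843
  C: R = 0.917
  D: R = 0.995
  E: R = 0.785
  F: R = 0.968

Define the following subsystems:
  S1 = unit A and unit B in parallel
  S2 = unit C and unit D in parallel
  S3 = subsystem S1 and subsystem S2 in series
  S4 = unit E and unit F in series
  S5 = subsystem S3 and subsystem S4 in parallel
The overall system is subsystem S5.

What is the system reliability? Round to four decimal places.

0.9964

Parallel (A and B): 1 − (1 − 0.907000)(1 − 0.843000) = 0.985399
Parallel (C and D): 1 − (1 − 0.917000)(1 − 0.995000) = 0.999585
Series ([0.985399] and [0.999585]): 0.985399 × 0.999585 = 0.984990
Series (E and F): 0.785000 × 0.968000 = 0.759880
Parallel ([0.984990] and [0.759880]): 1 − (1 − 0.984990)(1 − 0.759880) = 0.9964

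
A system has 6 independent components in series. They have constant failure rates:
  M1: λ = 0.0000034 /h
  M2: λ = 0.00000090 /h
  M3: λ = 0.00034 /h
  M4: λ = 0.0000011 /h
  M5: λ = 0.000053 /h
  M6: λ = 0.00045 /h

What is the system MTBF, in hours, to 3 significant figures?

1180

Series of exponential components: λ_sys = Σ λ_i
λ_sys = 0.0000034 + 0.00000090 + 0.00034 + 0.0000011 + 0.000053 + 0.00045 = 8.4840e-04 /h
MTBF = 1 / λ_sys = 1180 h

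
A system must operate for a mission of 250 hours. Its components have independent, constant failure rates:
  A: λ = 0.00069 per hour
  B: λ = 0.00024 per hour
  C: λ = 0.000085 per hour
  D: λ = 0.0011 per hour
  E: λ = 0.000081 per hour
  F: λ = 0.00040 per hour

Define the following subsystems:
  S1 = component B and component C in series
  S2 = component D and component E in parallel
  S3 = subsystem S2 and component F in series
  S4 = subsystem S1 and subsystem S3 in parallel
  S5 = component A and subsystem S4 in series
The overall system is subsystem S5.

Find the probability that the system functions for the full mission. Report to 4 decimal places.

0.8350

R(A) = exp(−0.00069 × 250) = 0.841558
R(B) = exp(−0.00024 × 250) = 0.941765
R(C) = exp(−0.000085 × 250) = 0.978974
R(D) = exp(−0.0011 × 250) = 0.759572
R(E) = exp(−0.000081 × 250) = 0.979954
R(F) = exp(−0.00040 × 250) = 0.904837
Series (B and C): 0.941765 × 0.978974 = 0.921963
Parallel (D and E): 1 − (1 − 0.759572)(1 − 0.979954) = 0.995180
Series ([0.995180] and F): 0.995180 × 0.904837 = 0.900476
Parallel ([0.921963] and [0.900476]): 1 − (1 − 0.921963)(1 − 0.900476) = 0.992233
Series (A and [0.992233]): 0.841558 × 0.992233 = 0.8350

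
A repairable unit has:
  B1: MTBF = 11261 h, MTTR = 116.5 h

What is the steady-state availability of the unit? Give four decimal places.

A(B1) = MTBF/(MTBF+MTTR) = 11261/(11261+116.5) = 0.9898

0.9898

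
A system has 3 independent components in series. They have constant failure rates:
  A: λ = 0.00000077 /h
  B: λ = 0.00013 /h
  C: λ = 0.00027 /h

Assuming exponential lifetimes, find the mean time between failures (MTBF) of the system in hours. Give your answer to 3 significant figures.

Series of exponential components: λ_sys = Σ λ_i
λ_sys = 0.00000077 + 0.00013 + 0.00027 = 4.0077e-04 /h
MTBF = 1 / λ_sys = 2500 h

2500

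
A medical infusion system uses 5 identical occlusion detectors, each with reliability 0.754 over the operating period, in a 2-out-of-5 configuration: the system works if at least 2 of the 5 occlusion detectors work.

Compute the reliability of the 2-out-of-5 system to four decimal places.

R = Σ_{i=2}^{5} C(5,i) p^i (1−p)^{5−i} with p = 0.754
C(5,2)·0.754^2·0.246^3 = 0.084635
C(5,3)·0.754^3·0.246^2 = 0.259409
C(5,4)·0.754^4·0.246^1 = 0.397549
C(5,5)·0.754^5·0.246^0 = 0.243701
Sum = 0.9853

0.9853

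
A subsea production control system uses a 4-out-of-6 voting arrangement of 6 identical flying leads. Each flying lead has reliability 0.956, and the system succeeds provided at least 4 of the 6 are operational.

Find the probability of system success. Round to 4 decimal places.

R = Σ_{i=4}^{6} C(6,i) p^i (1−p)^{6−i} with p = 0.956
C(6,4)·0.956^4·0.044^2 = 0.024257
C(6,5)·0.956^5·0.044^1 = 0.210811
C(6,6)·0.956^6·0.044^0 = 0.763392
Sum = 0.9985

0.9985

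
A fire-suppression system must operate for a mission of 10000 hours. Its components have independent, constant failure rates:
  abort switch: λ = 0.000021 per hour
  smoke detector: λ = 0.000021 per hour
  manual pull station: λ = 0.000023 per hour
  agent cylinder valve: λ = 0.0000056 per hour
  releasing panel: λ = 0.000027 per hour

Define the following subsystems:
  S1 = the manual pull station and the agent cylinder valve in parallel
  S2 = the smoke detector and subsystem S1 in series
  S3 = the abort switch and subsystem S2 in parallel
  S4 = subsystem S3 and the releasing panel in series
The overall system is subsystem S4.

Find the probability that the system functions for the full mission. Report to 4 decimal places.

R(abort switch) = exp(−0.000021 × 10000) = 0.810584
R(smoke detector) = exp(−0.000021 × 10000) = 0.810584
R(manual pull station) = exp(−0.000023 × 10000) = 0.794534
R(agent cylinder valve) = exp(−0.0000056 × 10000) = 0.945539
R(releasing panel) = exp(−0.000027 × 10000) = 0.763379
Parallel (manual pull station and agent cylinder valve): 1 − (1 − 0.794534)(1 − 0.945539) = 0.988810
Series (smoke detector and [0.988810]): 0.810584 × 0.988810 = 0.801514
Parallel (abort switch and [0.801514]): 1 − (1 − 0.810584)(1 − 0.801514) = 0.962404
Series ([0.962404] and releasing panel): 0.962404 × 0.763379 = 0.7347

0.7347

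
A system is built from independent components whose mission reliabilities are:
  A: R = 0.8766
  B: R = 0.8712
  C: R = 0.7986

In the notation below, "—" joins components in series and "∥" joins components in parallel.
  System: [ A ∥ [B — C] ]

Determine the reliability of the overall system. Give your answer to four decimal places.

0.9625

Series (B and C): 0.871200 × 0.798600 = 0.695740
Parallel (A and [0.695740]): 1 − (1 − 0.876600)(1 − 0.695740) = 0.9625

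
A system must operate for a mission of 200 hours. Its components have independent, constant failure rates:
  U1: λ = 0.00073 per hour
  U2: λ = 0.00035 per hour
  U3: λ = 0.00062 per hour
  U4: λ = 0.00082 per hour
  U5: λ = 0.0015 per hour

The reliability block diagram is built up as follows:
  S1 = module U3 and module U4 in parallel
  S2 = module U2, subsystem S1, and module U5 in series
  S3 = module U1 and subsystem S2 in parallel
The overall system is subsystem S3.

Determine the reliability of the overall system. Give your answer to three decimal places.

0.956

R(U1) = exp(−0.00073 × 200) = 0.86416
R(U2) = exp(−0.00035 × 200) = 0.93239
R(U3) = exp(−0.00062 × 200) = 0.88338
R(U4) = exp(−0.00082 × 200) = 0.84874
R(U5) = exp(−0.0015 × 200) = 0.74082
Parallel (U3 and U4): 1 − (1 − 0.88338)(1 − 0.84874) = 0.98236
Series (U2, [0.98236], and U5): 0.93239 × 0.98236 × 0.74082 = 0.67855
Parallel (U1 and [0.67855]): 1 − (1 − 0.86416)(1 − 0.67855) = 0.956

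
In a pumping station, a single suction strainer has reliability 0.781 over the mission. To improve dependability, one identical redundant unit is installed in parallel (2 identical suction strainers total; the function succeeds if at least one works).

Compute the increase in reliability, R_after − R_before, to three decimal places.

R_before = 0.781
R_after = 1 − (1 − 0.781)^2 = 0.952
ΔR = 0.952 − 0.781 = 0.171

0.171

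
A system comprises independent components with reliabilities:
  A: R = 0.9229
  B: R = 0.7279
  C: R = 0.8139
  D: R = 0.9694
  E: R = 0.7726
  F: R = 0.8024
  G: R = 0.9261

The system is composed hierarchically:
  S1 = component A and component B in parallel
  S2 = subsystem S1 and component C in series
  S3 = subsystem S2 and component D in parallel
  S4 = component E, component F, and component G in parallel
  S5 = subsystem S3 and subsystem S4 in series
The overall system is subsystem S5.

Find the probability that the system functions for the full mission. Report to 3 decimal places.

0.990

Parallel (A and B): 1 − (1 − 0.92290)(1 − 0.72790) = 0.97902
Series ([0.97902] and C): 0.97902 × 0.81390 = 0.79682
Parallel ([0.79682] and D): 1 − (1 − 0.79682)(1 − 0.96940) = 0.99378
Parallel (E, F, and G): 1 − (1 − 0.77260)(1 − 0.80240)(1 − 0.92610) = 0.99668
Series ([0.99378] and [0.99668]): 0.99378 × 0.99668 = 0.990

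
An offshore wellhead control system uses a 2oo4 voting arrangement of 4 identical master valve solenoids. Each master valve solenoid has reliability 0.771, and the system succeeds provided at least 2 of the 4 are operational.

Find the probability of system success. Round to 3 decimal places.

0.960

R = Σ_{i=2}^{4} C(4,i) p^i (1−p)^{4−i} with p = 0.771
C(4,2)·0.771^2·0.229^2 = 0.18704
C(4,3)·0.771^3·0.229^1 = 0.41982
C(4,4)·0.771^4·0.229^0 = 0.35336
Sum = 0.960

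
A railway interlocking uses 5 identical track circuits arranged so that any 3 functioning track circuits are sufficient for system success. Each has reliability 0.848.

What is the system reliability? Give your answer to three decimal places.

R = Σ_{i=3}^{5} C(5,i) p^i (1−p)^{5−i} with p = 0.848
C(5,3)·0.848^3·0.152^2 = 0.14089
C(5,4)·0.848^4·0.152^1 = 0.39300
C(5,5)·0.848^5·0.152^0 = 0.43851
Sum = 0.972

0.972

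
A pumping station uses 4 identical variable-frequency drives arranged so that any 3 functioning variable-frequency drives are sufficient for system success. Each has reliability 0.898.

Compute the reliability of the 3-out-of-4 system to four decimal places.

0.9457

R = Σ_{i=3}^{4} C(4,i) p^i (1−p)^{4−i} with p = 0.898
C(4,3)·0.898^3·0.102^1 = 0.295454
C(4,4)·0.898^4·0.102^0 = 0.650287
Sum = 0.9457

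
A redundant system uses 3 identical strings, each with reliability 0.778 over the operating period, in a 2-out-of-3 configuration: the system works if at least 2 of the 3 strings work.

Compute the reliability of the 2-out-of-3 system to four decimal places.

R = Σ_{i=2}^{3} C(3,i) p^i (1−p)^{3−i} with p = 0.778
C(3,2)·0.778^2·0.222^1 = 0.403119
C(3,3)·0.778^3·0.222^0 = 0.470911
Sum = 0.8740

0.8740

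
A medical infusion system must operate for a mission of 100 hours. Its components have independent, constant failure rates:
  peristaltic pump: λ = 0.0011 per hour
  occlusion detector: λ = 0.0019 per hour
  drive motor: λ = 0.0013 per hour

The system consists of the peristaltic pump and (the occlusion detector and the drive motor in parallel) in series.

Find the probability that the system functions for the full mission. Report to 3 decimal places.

R(peristaltic pump) = exp(−0.0011 × 100) = 0.89583
R(occlusion detector) = exp(−0.0019 × 100) = 0.82696
R(drive motor) = exp(−0.0013 × 100) = 0.87810
Parallel (occlusion detector and drive motor): 1 − (1 − 0.82696)(1 − 0.87810) = 0.97891
Series (peristaltic pump and [0.97891]): 0.89583 × 0.97891 = 0.877

0.877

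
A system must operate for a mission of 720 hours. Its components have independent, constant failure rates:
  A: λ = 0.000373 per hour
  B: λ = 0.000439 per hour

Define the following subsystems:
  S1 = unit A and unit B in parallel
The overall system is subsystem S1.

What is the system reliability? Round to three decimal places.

R(A) = exp(−0.000373 × 720) = 0.76448
R(B) = exp(−0.000439 × 720) = 0.72900
Parallel (A and B): 1 − (1 − 0.76448)(1 − 0.72900) = 0.936

0.936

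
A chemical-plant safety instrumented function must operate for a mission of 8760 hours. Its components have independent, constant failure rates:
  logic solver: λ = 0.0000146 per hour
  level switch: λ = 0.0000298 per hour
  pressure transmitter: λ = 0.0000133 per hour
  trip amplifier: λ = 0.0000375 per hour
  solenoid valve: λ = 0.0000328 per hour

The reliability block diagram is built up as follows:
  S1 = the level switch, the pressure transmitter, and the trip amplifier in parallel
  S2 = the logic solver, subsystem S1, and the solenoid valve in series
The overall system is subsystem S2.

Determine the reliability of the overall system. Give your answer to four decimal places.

0.6555

R(logic solver) = exp(−0.0000146 × 8760) = 0.879945
R(level switch) = exp(−0.0000298 × 8760) = 0.770244
R(pressure transmitter) = exp(−0.0000133 × 8760) = 0.890023
R(trip amplifier) = exp(−0.0000375 × 8760) = 0.720003
R(solenoid valve) = exp(−0.0000328 × 8760) = 0.750266
Parallel (level switch, pressure transmitter, and trip amplifier): 1 − (1 − 0.770244)(1 − 0.890023)(1 − 0.720003) = 0.992925
Series (logic solver, [0.992925], and solenoid valve): 0.879945 × 0.992925 × 0.750266 = 0.6555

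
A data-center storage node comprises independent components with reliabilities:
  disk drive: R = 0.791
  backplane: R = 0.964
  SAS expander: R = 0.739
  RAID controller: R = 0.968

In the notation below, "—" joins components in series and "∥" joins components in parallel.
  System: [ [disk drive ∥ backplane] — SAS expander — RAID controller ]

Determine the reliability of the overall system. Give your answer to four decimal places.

Parallel (disk drive and backplane): 1 − (1 − 0.791000)(1 − 0.964000) = 0.992476
Series ([0.992476], SAS expander, and RAID controller): 0.992476 × 0.739000 × 0.968000 = 0.7100

0.7100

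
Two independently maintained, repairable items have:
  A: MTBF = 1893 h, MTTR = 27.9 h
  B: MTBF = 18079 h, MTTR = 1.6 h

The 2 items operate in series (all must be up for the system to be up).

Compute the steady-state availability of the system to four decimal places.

A(A) = MTBF/(MTBF+MTTR) = 1893/(1893+27.9) = 0.985476
A(B) = MTBF/(MTBF+MTTR) = 18079/(18079+1.6) = 0.999912
Series availability: 0.985476 × 0.999912 = 0.9854

0.9854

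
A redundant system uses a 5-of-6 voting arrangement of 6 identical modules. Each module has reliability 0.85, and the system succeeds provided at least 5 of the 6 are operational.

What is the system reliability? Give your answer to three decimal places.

0.776

R = Σ_{i=5}^{6} C(6,i) p^i (1−p)^{6−i} with p = 0.85
C(6,5)·0.85^5·0.15^1 = 0.39933
C(6,6)·0.85^6·0.15^0 = 0.37715
Sum = 0.776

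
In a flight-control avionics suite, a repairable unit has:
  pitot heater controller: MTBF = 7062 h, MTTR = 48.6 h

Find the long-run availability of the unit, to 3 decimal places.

A(pitot heater controller) = MTBF/(MTBF+MTTR) = 7062/(7062+48.6) = 0.993

0.993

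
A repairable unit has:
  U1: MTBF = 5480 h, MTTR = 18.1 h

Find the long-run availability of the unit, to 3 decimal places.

0.997

A(U1) = MTBF/(MTBF+MTTR) = 5480/(5480+18.1) = 0.997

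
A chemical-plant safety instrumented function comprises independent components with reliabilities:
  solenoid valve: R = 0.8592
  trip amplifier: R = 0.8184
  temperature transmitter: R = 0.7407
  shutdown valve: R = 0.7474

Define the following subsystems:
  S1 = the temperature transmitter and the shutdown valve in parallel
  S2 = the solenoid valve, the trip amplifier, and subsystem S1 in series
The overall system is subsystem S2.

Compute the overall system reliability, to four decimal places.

Parallel (temperature transmitter and shutdown valve): 1 − (1 − 0.740700)(1 − 0.747400) = 0.934501
Series (solenoid valve, trip amplifier, and [0.934501]): 0.859200 × 0.818400 × 0.934501 = 0.6571

0.6571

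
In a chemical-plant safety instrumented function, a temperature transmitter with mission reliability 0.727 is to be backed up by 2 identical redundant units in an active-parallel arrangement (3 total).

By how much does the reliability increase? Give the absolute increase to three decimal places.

R_before = 0.727
R_after = 1 − (1 − 0.727)^3 = 0.980
ΔR = 0.980 − 0.727 = 0.253

0.253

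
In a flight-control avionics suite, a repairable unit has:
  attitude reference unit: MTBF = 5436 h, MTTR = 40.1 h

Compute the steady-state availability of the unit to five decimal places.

0.99268

A(attitude reference unit) = MTBF/(MTBF+MTTR) = 5436/(5436+40.1) = 0.99268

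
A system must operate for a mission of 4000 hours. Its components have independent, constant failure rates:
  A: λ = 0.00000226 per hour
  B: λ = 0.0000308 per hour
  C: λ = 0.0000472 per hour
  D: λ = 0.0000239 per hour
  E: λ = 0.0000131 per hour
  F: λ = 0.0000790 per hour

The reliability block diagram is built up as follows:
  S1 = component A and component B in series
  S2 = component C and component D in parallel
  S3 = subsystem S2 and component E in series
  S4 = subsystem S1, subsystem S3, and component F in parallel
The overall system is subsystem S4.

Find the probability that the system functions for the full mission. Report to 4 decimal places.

0.9978

R(A) = exp(−0.00000226 × 4000) = 0.991001
R(B) = exp(−0.0000308 × 4000) = 0.884087
R(C) = exp(−0.0000472 × 4000) = 0.827952
R(D) = exp(−0.0000239 × 4000) = 0.908827
R(E) = exp(−0.0000131 × 4000) = 0.948949
R(F) = exp(−0.0000790 × 4000) = 0.729059
Series (A and B): 0.991001 × 0.884087 = 0.876131
Parallel (C and D): 1 − (1 − 0.827952)(1 − 0.908827) = 0.984314
Series ([0.984314] and E): 0.984314 × 0.948949 = 0.934064
Parallel ([0.876131], [0.934064], and F): 1 − (1 − 0.876131)(1 − 0.934064)(1 − 0.729059) = 0.9978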